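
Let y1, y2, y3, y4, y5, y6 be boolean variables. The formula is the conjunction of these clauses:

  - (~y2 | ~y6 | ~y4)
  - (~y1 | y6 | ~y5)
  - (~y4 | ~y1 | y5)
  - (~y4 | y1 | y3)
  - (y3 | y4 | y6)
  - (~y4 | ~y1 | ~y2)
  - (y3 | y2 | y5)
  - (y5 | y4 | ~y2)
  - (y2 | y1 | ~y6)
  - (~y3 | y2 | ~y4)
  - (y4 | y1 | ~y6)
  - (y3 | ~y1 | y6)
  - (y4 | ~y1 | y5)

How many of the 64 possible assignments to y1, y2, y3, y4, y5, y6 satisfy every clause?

10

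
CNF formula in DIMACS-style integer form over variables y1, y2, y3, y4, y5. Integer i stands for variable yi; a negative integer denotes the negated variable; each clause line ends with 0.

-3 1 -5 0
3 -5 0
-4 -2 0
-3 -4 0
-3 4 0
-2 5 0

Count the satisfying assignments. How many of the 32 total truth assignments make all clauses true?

The models are:
  y1=0 y2=0 y3=0 y4=0 y5=0
  y1=0 y2=0 y3=0 y4=1 y5=0
  y1=1 y2=0 y3=0 y4=0 y5=0
  y1=1 y2=0 y3=0 y4=1 y5=0
That's 4 in total.

4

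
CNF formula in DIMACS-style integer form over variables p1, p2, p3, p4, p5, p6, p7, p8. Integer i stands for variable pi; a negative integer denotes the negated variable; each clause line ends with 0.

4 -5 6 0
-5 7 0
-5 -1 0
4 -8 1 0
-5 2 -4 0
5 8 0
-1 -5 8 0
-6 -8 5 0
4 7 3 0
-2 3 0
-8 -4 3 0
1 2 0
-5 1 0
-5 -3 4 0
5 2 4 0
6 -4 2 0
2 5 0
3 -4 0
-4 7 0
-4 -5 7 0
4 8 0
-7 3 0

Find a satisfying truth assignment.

p1=1, p2=1, p3=1, p4=0, p5=0, p6=0, p7=1, p8=1

Check each clause:
  1. (p4 ∨ ¬p5 ∨ p6) — ¬p5 is true.
  2. (¬p5 ∨ p7) — ¬p5 is true.
  3. (¬p5 ∨ ¬p1) — ¬p5 is true.
  4. (p1 ∨ ¬p8 ∨ p4) — p1 is true.
  5. (¬p4 ∨ ¬p5 ∨ p2) — p2 is true.
  6. (p8 ∨ p5) — p8 is true.
  7. (p8 ∨ ¬p1 ∨ ¬p5) — p8 is true.
  8. (p5 ∨ ¬p8 ∨ ¬p6) — ¬p6 is true.
  9. (p7 ∨ p3 ∨ p4) — p3 is true.
  10. (¬p2 ∨ p3) — p3 is true.
  11. (¬p8 ∨ ¬p4 ∨ p3) — p3 is true.
  12. (p1 ∨ p2) — p1 is true.
  13. (¬p5 ∨ p1) — p1 is true.
  14. (¬p3 ∨ ¬p5 ∨ p4) — ¬p5 is true.
  15. (p4 ∨ p5 ∨ p2) — p2 is true.
  16. (p6 ∨ ¬p4 ∨ p2) — p2 is true.
  17. (p5 ∨ p2) — p2 is true.
  18. (p3 ∨ ¬p4) — p3 is true.
  19. (p7 ∨ ¬p4) — ¬p4 is true.
  20. (¬p5 ∨ p7 ∨ ¬p4) — ¬p5 is true.
  21. (p8 ∨ p4) — p8 is true.
  22. (¬p7 ∨ p3) — p3 is true.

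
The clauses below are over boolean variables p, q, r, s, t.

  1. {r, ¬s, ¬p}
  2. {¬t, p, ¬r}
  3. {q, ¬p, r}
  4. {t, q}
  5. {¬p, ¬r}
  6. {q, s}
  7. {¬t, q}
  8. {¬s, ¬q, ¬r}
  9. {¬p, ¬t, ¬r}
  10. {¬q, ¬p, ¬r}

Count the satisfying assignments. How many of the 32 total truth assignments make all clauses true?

Case analysis on r and p:
  r=1, p=1: a clause becomes empty — 0.
  r=1, p=0: remaining (q,s,t) ∈ {(1,0,0)} — 1.
  r=0, p=1: remaining (q,s,t) ∈ {(1,0,0); (1,0,1)} — 2.
  r=0, p=0: remaining (q,s,t) ∈ {(1,0,0); (1,0,1); (1,1,0); (1,1,1)} — 4.
Total: 0 + 1 + 2 + 4 = 7.

7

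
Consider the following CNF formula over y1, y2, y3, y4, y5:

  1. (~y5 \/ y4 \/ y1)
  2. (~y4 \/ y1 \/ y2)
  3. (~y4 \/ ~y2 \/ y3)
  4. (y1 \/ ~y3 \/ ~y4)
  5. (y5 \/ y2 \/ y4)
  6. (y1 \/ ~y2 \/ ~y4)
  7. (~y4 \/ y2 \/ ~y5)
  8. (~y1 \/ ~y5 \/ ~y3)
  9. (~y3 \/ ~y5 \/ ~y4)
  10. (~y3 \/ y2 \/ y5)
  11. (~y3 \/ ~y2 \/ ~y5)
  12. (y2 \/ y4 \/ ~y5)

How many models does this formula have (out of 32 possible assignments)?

Satisfying assignments:
  y1=F y2=T y3=F y4=F y5=F
  y1=F y2=T y3=T y4=F y5=F
  y1=T y2=F y3=F y4=T y5=F
  y1=T y2=T y3=F y4=F y5=F
  y1=T y2=T y3=F y4=F y5=T
  y1=T y2=T y3=T y4=F y5=F
  y1=T y2=T y3=T y4=T y5=F
That's 7 in total.

7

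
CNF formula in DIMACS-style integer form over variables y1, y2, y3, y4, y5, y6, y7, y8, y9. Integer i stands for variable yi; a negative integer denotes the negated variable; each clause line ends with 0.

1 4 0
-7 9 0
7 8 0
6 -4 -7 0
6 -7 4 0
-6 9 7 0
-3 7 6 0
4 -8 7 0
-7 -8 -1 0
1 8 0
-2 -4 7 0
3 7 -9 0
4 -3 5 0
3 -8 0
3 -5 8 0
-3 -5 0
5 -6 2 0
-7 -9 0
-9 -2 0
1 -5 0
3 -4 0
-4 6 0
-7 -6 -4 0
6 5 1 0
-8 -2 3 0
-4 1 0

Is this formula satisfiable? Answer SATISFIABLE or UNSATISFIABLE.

y7 = True:
  propagation gives y9=True; an empty clause results — contradiction.
y7 = False:
  propagation gives y8=True, y4=True, y2=False, y3=True; an empty clause results — contradiction.
Every branch closes, so no satisfying assignment exists.

UNSATISFIABLE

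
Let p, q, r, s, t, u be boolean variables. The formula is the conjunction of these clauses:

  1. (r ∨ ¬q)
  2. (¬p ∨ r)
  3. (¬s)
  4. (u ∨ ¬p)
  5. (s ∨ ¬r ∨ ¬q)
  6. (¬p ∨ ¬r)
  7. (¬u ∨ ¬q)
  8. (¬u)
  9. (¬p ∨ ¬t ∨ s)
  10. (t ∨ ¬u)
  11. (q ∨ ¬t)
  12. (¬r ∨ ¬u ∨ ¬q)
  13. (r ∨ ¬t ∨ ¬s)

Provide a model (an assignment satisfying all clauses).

p=0, q=0, r=0, s=0, t=0, u=0

Check each clause:
  1. (r ∨ ¬q) — ¬q is true.
  2. (r ∨ ¬p) — ¬p is true.
  3. (¬s) — ¬s is true.
  4. (u ∨ ¬p) — ¬p is true.
  5. (¬r ∨ ¬q ∨ s) — ¬r is true.
  6. (¬r ∨ ¬p) — ¬r is true.
  7. (¬u ∨ ¬q) — ¬u is true.
  8. (¬u) — ¬u is true.
  9. (s ∨ ¬t ∨ ¬p) — ¬t is true.
  10. (t ∨ ¬u) — ¬u is true.
  11. (¬t ∨ q) — ¬t is true.
  12. (¬q ∨ ¬u ∨ ¬r) — ¬u is true.
  13. (r ∨ ¬t ∨ ¬s) — ¬s is true.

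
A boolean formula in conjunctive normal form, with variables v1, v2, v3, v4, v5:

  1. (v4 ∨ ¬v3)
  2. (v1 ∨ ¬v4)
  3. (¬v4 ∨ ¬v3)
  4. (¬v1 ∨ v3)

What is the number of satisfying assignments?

4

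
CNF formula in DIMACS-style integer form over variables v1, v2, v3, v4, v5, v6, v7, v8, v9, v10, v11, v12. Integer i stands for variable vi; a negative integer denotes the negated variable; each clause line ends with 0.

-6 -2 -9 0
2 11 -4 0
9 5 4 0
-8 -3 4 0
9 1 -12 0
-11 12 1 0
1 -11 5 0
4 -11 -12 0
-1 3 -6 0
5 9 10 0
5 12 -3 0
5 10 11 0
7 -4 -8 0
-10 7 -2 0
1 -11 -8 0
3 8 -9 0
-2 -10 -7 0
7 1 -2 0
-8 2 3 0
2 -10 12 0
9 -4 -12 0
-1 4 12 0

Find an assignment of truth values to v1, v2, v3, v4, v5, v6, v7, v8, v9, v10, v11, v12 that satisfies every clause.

Pure literal: v5 appears only positively; assign v5 = True.
Try v1 = True.
Branch on v2: take v2 = False.
Set v3 = True and propagate.
The remaining clauses are satisfied by v4 = False, v6 = True, v7 = True, v8 = False, v9 = False, v10 = True, v11 = False, v12 = True.
Every clause has at least one true literal under this assignment.

v1=True, v2=False, v3=True, v4=False, v5=True, v6=True, v7=True, v8=False, v9=False, v10=True, v11=False, v12=True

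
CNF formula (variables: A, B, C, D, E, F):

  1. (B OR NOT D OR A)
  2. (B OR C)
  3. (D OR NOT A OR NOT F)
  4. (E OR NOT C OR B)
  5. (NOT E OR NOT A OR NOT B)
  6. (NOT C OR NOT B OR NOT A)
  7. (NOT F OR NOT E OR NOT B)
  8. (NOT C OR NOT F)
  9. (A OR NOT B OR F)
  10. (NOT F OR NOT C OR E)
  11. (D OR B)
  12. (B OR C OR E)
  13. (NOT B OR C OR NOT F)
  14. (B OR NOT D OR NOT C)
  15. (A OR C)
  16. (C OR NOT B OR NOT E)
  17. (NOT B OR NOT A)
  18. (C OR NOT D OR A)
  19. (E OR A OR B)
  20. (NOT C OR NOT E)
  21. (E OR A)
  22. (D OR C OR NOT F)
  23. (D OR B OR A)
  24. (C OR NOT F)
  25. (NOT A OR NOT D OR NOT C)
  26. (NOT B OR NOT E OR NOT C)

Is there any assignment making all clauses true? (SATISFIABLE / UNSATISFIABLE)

UNSATISFIABLE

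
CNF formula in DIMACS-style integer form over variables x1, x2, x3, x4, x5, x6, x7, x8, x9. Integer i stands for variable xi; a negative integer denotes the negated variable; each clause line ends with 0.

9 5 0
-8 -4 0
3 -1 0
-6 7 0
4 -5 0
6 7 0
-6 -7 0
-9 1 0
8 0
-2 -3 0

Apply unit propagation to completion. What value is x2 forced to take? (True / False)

False

(x8) stands alone — x8 = True.
(NOT x4 OR NOT x8): since x8 = True, the clause reduces to (NOT x4). x4 = False.
In (x4 OR NOT x5), x4 is now false; NOT x5 must hold, so x5 = False.
(x9 OR x5): since x5 = False, the clause reduces to (x9). x9 = True.
From (NOT x9 OR x1) and x9 = True: x1 = True.
In (NOT x1 OR x3), NOT x1 is now false; x3 must hold, so x3 = True.
(NOT x2 OR NOT x3): since x3 = True, the clause reduces to (NOT x2). x2 = False.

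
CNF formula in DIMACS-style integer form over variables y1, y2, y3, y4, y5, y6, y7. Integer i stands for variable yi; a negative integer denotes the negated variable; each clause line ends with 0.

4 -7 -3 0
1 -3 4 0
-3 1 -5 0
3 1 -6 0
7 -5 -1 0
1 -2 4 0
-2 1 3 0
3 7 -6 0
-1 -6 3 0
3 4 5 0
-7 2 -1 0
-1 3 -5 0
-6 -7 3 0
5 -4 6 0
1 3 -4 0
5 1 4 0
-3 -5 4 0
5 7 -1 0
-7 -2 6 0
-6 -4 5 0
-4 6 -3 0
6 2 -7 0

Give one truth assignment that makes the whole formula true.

y1=F  y2=F  y3=F  y4=F  y5=T  y6=F  y7=F

Branch on y1: take y1 = False.
For the remaining variables, y2 = False, y3 = False, y4 = False, y5 = True, y6 = False, y7 = False works.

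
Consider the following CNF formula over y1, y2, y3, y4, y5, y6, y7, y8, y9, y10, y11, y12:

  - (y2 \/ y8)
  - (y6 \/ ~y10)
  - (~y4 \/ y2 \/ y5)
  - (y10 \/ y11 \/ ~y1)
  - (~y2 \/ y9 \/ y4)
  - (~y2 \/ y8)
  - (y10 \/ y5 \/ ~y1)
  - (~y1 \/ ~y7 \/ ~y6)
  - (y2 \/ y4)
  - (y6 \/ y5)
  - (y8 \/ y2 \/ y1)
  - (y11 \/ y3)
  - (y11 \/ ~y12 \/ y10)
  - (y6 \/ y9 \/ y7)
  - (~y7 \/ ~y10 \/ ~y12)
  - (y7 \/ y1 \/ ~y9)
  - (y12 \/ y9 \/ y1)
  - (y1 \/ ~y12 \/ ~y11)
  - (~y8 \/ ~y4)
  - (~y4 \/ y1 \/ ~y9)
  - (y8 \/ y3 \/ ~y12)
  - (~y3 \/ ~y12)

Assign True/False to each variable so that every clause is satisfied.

y1 = True, y2 = True, y3 = True, y4 = False, y5 = True, y6 = False, y7 = False, y8 = True, y9 = True, y10 = False, y11 = True, y12 = False

Check each clause:
  1. (y8 \/ y2) — y8 is true.
  2. (y6 \/ ~y10) — ~y10 is true.
  3. (y2 \/ ~y4 \/ y5) — y2 is true.
  4. (~y1 \/ y11 \/ y10) — y11 is true.
  5. (y4 \/ ~y2 \/ y9) — y9 is true.
  6. (y8 \/ ~y2) — y8 is true.
  7. (y5 \/ y10 \/ ~y1) — y5 is true.
  8. (~y1 \/ ~y7 \/ ~y6) — ~y7 is true.
  9. (y4 \/ y2) — y2 is true.
  10. (y5 \/ y6) — y5 is true.
  11. (y1 \/ y8 \/ y2) — y8 is true.
  12. (y3 \/ y11) — y11 is true.
  13. (y10 \/ ~y12 \/ y11) — y11 is true.
  14. (y9 \/ y6 \/ y7) — y9 is true.
  15. (~y12 \/ ~y10 \/ ~y7) — ~y7 is true.
  16. (y7 \/ ~y9 \/ y1) — y1 is true.
  17. (y12 \/ y9 \/ y1) — y1 is true.
  18. (~y12 \/ ~y11 \/ y1) — y1 is true.
  19. (~y8 \/ ~y4) — ~y4 is true.
  20. (~y4 \/ y1 \/ ~y9) — y1 is true.
  21. (y8 \/ y3 \/ ~y12) — y8 is true.
  22. (~y3 \/ ~y12) — ~y12 is true.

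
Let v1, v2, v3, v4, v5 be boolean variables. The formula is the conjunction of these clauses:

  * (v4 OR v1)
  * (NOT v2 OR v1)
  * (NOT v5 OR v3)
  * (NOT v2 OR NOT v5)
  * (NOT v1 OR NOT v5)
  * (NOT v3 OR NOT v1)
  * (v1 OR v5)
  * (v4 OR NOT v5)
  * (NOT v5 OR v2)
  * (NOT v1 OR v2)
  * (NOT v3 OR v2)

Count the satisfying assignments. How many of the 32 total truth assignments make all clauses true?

2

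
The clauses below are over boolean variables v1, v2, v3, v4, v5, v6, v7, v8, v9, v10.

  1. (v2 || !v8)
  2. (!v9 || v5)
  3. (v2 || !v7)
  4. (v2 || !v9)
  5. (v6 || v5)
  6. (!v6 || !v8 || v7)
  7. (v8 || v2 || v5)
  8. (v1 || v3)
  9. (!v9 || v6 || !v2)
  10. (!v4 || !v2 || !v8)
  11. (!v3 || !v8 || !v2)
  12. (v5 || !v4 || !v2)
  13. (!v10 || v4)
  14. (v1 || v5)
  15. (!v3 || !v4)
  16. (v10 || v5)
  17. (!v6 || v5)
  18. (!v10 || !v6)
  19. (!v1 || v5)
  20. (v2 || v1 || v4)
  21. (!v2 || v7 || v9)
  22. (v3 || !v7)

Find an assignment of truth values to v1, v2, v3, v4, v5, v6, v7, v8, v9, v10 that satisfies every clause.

v1 = False, v2 = True, v3 = True, v4 = False, v5 = True, v6 = True, v7 = True, v8 = False, v9 = True, v10 = False

Pure literal: v5 appears only positively; assign v5 = True.
Branch on v1: take v1 = False.
  then v3 is forced to True.
  then v4 is forced to False.
  then v10 is forced to False.
  then v2 is forced to True.
  then v8 is forced to False.
The remaining clauses are satisfied by v6 = True, v7 = True, v9 = True.
Every clause has at least one true literal under this assignment.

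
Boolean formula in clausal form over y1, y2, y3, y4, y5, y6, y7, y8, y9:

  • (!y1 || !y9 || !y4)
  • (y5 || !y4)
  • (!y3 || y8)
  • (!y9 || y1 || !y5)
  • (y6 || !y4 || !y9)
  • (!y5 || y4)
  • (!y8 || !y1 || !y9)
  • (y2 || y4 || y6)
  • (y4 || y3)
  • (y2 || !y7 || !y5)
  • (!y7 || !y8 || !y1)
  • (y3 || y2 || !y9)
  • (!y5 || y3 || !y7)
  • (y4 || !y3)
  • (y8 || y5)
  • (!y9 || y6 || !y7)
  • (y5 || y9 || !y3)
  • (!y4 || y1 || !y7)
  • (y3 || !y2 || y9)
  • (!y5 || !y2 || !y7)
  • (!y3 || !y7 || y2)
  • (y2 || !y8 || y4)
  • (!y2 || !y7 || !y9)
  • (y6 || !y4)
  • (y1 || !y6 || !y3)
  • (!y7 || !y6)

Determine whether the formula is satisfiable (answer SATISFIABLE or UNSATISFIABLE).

SATISFIABLE

Pure literal: y7 appears only negated; assign y7 = False.
Set y1 = False and propagate.
Set y2 = False and propagate.
For the remaining variables, y3 = False, y4 = True, y5 = True, y6 = True, y8 = True, y9 = False works.
So y1=F, y2=F, y3=F, y4=T, y5=T, y6=T, y7=F, y8=T, y9=F is a satisfying assignment.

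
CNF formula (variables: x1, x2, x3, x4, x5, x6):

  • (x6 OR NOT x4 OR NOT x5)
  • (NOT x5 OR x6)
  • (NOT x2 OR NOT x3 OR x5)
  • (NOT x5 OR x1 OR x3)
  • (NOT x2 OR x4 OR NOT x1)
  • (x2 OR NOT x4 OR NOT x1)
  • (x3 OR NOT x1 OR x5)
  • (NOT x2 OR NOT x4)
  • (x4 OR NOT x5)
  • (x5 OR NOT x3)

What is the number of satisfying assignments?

7

The models are:
  x1=0 x2=0 x3=0 x4=0 x5=0 x6=0
  x1=0 x2=0 x3=0 x4=0 x5=0 x6=1
  x1=0 x2=0 x3=0 x4=1 x5=0 x6=0
  x1=0 x2=0 x3=0 x4=1 x5=0 x6=1
  x1=0 x2=0 x3=1 x4=1 x5=1 x6=1
  x1=0 x2=1 x3=0 x4=0 x5=0 x6=0
  x1=0 x2=1 x3=0 x4=0 x5=0 x6=1
That's 7 in total.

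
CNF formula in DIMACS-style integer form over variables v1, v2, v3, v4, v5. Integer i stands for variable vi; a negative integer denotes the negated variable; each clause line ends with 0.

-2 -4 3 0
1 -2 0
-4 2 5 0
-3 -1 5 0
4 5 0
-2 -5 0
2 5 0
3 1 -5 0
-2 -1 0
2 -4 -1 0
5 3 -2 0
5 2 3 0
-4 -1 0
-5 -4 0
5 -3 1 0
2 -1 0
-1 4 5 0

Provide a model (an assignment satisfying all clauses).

v1 = False, v2 = False, v3 = True, v4 = False, v5 = True

Try v1 = False.
  then v2 is forced to False.
  then v5 is forced to True.
  then v3 is forced to True.
  then v4 is forced to False.
Check each clause:
  1. {¬v2, v3, ¬v4} — v3 is true.
  2. {v1, ¬v2} — ¬v2 is true.
  3. {v5, v2, ¬v4} — ¬v4 is true.
  4. {v5, ¬v1, ¬v3} — v5 is true.
  5. {v5, v4} — v5 is true.
  6. {¬v2, ¬v5} — ¬v2 is true.
  7. {v5, v2} — v5 is true.
  8. {v1, v3, ¬v5} — v3 is true.
  9. {¬v1, ¬v2} — ¬v2 is true.
  10. {v2, ¬v4, ¬v1} — ¬v4 is true.
  11. {¬v2, v3, v5} — v3 is true.
  12. {v2, v5, v3} — v3 is true.
  13. {¬v1, ¬v4} — ¬v4 is true.
  14. {¬v5, ¬v4} — ¬v4 is true.
  15. {¬v3, v1, v5} — v5 is true.
  16. {v2, ¬v1} — ¬v1 is true.
  17. {¬v1, v5, v4} — v5 is true.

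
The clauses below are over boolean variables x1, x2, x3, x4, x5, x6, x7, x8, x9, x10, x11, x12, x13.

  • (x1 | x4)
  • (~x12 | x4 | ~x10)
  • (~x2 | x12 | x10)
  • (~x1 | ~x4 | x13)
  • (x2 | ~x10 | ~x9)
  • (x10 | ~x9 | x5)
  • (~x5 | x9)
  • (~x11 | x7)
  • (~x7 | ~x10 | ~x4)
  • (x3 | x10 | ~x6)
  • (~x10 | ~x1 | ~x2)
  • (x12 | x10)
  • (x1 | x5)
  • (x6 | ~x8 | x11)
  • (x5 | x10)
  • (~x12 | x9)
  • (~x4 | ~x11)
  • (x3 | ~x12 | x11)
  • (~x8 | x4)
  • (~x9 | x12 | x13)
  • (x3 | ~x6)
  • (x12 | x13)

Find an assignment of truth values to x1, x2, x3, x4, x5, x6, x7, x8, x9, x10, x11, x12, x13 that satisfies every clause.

x1=T, x2=F, x3=T, x4=F, x5=F, x6=F, x7=T, x8=F, x9=F, x10=T, x11=T, x12=F, x13=T

Pure literal: x3 appears only positively; assign x3 = True.
Pure literal: x8 appears only negated; assign x8 = False.
Set x1 = True and propagate.
Try x2 = False.
Branch on x4: take x4 = False.
For the remaining variables, x5 = False, x6 = False, x7 = True, x9 = False, x10 = True, x11 = True, x12 = False, x13 = True works.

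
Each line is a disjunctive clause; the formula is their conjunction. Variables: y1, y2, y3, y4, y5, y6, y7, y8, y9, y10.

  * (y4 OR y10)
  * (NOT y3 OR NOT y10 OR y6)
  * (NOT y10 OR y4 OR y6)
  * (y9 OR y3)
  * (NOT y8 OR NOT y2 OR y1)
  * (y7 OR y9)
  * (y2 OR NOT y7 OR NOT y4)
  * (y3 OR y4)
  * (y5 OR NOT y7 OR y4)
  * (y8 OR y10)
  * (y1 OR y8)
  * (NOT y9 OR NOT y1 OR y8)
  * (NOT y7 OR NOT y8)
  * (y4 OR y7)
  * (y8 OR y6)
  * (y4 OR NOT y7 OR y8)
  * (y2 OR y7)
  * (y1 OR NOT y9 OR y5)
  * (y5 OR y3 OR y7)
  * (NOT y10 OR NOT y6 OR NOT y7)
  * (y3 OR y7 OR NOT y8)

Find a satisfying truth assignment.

y1=T, y2=T, y3=T, y4=T, y5=T, y6=T, y7=F, y8=T, y9=T, y10=T

Pure literal: y5 appears only positively; assign y5 = True.
Set y1 = True and propagate.
For the remaining variables, y2 = True, y3 = True, y4 = True, y6 = True, y7 = False, y8 = True, y9 = True, y10 = True works.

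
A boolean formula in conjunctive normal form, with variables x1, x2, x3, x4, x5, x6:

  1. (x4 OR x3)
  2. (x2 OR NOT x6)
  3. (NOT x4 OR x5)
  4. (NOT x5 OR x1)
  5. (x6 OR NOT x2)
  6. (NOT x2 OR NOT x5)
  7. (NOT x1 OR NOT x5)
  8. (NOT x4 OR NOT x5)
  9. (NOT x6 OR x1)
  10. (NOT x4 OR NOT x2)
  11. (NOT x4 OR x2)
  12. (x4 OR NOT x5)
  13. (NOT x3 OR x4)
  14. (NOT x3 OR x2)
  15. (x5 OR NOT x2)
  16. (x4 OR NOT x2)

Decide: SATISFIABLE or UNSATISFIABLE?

UNSATISFIABLE

x2 = True:
  propagation gives x6=True, x5=False; an empty clause results — contradiction.
x2 = False:
  propagation gives x6=False, x4=False, x3=True; an empty clause results — contradiction.
Every branch closes, so no satisfying assignment exists.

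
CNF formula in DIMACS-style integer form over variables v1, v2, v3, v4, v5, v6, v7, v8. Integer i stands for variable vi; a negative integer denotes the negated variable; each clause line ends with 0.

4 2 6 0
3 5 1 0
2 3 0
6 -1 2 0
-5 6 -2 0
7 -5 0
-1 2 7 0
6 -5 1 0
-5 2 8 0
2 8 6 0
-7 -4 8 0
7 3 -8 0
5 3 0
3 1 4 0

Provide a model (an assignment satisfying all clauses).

v1=T  v2=F  v3=T  v4=T  v5=T  v6=T  v7=T  v8=T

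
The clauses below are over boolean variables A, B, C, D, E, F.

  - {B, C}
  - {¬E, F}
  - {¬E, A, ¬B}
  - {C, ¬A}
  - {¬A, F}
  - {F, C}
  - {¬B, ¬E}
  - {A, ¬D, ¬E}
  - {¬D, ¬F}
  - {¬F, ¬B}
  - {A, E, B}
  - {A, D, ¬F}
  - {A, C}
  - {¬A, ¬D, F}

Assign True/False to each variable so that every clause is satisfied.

Pure literal: C appears only positively; assign C = True.
Branch on A: take A = True.
  then F is forced to True.
  then D is forced to False.
  then B is forced to False.
E is now unconstrained; take E = False.

A=T  B=F  C=T  D=F  E=F  F=T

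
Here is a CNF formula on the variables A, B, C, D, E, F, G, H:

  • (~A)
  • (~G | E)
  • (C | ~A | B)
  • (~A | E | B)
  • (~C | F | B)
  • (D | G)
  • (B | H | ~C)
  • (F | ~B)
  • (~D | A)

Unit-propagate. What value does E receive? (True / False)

True

(~A) stands alone — A = False.
In (A | ~D), A is now false; ~D must hold, so D = False.
(G | D): since D = False, the clause reduces to (G). G = True.
In (E | ~G), ~G is now false; E must hold, so E = True.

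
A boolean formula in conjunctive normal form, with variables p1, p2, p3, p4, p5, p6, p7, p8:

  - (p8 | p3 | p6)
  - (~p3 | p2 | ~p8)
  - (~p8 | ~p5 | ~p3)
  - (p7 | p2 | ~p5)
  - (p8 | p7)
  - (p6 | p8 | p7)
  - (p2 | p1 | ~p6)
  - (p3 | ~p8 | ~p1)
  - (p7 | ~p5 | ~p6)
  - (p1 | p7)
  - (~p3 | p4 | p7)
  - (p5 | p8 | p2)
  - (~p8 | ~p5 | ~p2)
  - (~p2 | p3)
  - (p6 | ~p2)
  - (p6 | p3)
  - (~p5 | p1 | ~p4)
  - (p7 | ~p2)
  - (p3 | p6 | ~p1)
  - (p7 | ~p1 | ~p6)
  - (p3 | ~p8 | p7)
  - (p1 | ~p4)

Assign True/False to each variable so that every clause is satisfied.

p1 = True  p2 = True  p3 = True  p4 = False  p5 = False  p6 = True  p7 = True  p8 = True

Check each clause:
  1. (p8 | p3 | p6) — p8 is true.
  2. (~p8 | ~p3 | p2) — p2 is true.
  3. (~p8 | ~p3 | ~p5) — ~p5 is true.
  4. (~p5 | p2 | p7) — p2 is true.
  5. (p8 | p7) — p8 is true.
  6. (p8 | p7 | p6) — p8 is true.
  7. (p2 | ~p6 | p1) — p1 is true.
  8. (~p1 | ~p8 | p3) — p3 is true.
  9. (~p5 | ~p6 | p7) — ~p5 is true.
  10. (p1 | p7) — p1 is true.
  11. (~p3 | p4 | p7) — p7 is true.
  12. (p5 | p2 | p8) — p8 is true.
  13. (~p8 | ~p2 | ~p5) — ~p5 is true.
  14. (p3 | ~p2) — p3 is true.
  15. (p6 | ~p2) — p6 is true.
  16. (p6 | p3) — p3 is true.
  17. (~p4 | ~p5 | p1) — p1 is true.
  18. (~p2 | p7) — p7 is true.
  19. (~p1 | p6 | p3) — p3 is true.
  20. (~p6 | ~p1 | p7) — p7 is true.
  21. (p3 | ~p8 | p7) — p3 is true.
  22. (p1 | ~p4) — p1 is true.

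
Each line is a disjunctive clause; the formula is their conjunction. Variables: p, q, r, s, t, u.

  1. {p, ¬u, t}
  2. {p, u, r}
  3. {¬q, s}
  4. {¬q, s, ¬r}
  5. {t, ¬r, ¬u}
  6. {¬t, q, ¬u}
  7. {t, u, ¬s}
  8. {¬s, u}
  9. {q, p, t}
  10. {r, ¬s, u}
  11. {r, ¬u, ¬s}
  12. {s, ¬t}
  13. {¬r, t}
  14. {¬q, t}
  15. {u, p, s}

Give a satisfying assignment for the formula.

p = T, q = F, r = F, s = F, t = F, u = T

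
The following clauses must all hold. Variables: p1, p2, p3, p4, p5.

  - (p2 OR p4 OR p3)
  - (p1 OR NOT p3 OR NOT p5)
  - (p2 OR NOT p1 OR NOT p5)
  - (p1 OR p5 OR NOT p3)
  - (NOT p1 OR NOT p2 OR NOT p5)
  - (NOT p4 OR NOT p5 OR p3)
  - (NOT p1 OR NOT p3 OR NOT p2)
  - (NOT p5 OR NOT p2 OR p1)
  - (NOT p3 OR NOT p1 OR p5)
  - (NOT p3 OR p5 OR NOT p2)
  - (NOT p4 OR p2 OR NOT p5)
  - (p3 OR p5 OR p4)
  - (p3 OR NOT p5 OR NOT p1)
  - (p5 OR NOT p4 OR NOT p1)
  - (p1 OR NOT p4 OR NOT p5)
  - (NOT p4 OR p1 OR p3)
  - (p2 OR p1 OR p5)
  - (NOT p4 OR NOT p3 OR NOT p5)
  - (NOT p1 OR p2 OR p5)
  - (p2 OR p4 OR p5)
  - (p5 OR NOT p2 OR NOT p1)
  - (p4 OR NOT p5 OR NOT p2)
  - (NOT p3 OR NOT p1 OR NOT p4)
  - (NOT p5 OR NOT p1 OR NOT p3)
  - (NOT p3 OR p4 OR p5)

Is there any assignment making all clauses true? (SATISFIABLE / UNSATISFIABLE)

UNSATISFIABLE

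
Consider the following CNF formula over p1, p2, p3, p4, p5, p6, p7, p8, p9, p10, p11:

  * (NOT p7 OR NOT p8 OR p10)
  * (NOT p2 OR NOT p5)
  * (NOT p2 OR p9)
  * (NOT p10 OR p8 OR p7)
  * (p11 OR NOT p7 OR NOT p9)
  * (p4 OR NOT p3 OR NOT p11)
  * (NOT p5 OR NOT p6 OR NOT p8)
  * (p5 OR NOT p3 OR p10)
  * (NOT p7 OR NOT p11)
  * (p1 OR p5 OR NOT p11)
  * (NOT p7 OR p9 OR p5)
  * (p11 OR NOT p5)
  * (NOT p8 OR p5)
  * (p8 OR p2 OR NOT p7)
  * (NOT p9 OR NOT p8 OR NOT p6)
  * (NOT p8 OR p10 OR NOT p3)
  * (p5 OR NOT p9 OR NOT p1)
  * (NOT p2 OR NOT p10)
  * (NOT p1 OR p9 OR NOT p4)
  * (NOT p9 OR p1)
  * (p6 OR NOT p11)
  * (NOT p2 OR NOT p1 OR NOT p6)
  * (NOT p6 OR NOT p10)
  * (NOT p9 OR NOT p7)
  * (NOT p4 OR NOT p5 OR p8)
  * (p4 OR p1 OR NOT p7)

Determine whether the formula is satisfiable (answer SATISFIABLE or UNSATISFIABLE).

Pure literal: p3 appears only negated; assign p3 = False.
Branch on p1: take p1 = True.
Branch on p2: take p2 = False.
Try p4 = False.
The remaining clauses are satisfied by p5 = False, p6 = True, p7 = False, p8 = False, p9 = False, p10 = False, p11 = True.
So p1 = True, p2 = False, p3 = False, p4 = False, p5 = False, p6 = True, p7 = False, p8 = False, p9 = False, p10 = False, p11 = True is a satisfying assignment.

SATISFIABLE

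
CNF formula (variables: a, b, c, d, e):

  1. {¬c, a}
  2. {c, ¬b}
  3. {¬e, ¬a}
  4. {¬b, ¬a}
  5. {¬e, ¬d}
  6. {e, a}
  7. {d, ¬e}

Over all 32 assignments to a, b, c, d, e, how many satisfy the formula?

4

The models are:
  a=1 b=0 c=0 d=0 e=0
  a=1 b=0 c=0 d=1 e=0
  a=1 b=0 c=1 d=0 e=0
  a=1 b=0 c=1 d=1 e=0
That's 4 in total.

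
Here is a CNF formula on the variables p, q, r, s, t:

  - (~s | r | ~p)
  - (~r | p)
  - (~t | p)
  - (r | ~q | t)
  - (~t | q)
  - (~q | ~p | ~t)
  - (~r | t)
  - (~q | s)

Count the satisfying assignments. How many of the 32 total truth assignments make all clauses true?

3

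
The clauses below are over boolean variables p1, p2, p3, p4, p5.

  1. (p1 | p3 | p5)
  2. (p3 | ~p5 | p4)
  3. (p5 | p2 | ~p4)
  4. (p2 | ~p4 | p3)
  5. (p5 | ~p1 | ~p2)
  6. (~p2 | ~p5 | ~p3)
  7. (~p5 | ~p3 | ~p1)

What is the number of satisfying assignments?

9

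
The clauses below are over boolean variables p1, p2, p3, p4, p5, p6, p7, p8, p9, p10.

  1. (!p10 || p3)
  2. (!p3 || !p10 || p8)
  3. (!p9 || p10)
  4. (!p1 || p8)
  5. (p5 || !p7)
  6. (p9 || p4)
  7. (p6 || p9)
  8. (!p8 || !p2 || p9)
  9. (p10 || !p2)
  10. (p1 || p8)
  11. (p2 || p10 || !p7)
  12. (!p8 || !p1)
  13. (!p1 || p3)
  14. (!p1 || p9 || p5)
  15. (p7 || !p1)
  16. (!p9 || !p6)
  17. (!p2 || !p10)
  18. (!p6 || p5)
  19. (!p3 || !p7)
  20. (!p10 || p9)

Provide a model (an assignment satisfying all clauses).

p1=F  p2=F  p3=T  p4=F  p5=F  p6=F  p7=F  p8=T  p9=T  p10=T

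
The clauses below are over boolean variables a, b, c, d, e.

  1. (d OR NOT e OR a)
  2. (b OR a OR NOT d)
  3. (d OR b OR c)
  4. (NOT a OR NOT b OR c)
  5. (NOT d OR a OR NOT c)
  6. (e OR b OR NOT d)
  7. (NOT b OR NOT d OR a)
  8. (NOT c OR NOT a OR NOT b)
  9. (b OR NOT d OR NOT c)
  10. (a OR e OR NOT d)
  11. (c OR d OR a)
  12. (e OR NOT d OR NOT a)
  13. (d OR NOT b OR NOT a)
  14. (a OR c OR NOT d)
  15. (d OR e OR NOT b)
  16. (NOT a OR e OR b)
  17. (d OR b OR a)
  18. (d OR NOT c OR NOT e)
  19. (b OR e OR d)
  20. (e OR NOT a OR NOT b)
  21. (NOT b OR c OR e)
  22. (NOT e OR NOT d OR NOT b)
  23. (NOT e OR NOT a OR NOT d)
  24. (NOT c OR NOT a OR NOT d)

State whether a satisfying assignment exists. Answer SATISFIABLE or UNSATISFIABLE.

UNSATISFIABLE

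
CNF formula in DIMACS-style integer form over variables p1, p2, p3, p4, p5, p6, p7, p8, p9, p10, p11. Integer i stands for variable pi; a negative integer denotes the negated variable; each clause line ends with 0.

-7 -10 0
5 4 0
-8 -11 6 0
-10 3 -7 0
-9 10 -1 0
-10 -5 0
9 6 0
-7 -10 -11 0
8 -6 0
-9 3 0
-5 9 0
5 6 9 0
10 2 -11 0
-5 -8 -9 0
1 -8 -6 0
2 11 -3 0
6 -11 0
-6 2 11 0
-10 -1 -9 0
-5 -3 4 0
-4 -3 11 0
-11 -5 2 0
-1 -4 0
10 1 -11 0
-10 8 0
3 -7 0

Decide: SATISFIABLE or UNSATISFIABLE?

UNSATISFIABLE

p10 = True:
  propagation gives p7=False, p5=False, p4=True, p1=False; an empty clause results — contradiction.
p10 = False:
  p11 = True:
    propagation gives p2=True, p6=True, p8=True, p1=True; an empty clause results — contradiction.
  p11 = False:
    p9 = True:
      propagation gives p1=False, p3=True, p2=True; contradiction.
    p9 = False:
      propagation gives p6=True, p8=True, p5=False; contradiction.
Every branch closes, so no satisfying assignment exists.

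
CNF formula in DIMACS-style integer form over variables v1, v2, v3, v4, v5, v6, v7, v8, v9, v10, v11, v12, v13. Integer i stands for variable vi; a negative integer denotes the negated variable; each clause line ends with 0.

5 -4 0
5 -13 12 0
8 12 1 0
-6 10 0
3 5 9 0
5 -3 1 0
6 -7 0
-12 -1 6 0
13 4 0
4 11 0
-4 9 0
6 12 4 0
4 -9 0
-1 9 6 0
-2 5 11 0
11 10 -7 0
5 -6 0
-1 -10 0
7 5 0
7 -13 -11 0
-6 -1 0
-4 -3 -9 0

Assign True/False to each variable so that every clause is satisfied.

Pure literal: v2 appears only negated; assign v2 = False.
v5 occurs only positively in the remaining clauses — set v5 = True.
Branch on v1: take v1 = False.
Branch on v3: take v3 = False.
Set v4 = True and propagate.
  then v9 is forced to True.
The remaining clauses are satisfied by v6 = True, v7 = True, v8 = True, v10 = True, v11 = False, v12 = False, v13 = False.

v1=0, v2=0, v3=0, v4=1, v5=1, v6=1, v7=1, v8=1, v9=1, v10=1, v11=0, v12=0, v13=0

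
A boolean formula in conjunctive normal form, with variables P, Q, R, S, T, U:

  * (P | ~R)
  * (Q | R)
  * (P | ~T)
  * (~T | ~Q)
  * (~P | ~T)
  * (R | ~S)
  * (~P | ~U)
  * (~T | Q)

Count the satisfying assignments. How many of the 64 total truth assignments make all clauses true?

7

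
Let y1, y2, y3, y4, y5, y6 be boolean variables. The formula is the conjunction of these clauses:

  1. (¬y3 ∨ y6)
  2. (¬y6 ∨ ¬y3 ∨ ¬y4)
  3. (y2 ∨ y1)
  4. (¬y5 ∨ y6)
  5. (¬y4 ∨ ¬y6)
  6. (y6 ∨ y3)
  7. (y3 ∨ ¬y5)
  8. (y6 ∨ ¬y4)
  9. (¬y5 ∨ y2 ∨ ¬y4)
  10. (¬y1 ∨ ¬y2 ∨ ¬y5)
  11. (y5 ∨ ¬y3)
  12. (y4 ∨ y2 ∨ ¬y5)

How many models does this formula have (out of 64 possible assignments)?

4

Satisfying assignments:
  y1=F y2=T y3=F y4=F y5=F y6=T
  y1=F y2=T y3=T y4=F y5=T y6=T
  y1=T y2=F y3=F y4=F y5=F y6=T
  y1=T y2=T y3=F y4=F y5=F y6=T
That's 4 in total.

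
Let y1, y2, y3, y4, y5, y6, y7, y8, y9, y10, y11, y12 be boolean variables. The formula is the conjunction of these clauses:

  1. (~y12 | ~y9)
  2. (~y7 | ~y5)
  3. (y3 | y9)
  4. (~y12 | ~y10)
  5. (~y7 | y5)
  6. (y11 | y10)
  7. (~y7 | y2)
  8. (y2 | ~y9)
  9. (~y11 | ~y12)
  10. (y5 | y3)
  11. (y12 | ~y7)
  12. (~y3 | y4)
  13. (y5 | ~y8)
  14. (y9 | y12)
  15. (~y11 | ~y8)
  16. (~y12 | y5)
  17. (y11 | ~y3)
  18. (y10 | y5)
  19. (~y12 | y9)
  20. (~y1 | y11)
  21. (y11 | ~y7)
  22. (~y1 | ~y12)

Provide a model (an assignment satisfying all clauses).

y1=True  y2=True  y3=False  y4=True  y5=True  y6=True  y7=False  y8=False  y9=True  y10=False  y11=True  y12=False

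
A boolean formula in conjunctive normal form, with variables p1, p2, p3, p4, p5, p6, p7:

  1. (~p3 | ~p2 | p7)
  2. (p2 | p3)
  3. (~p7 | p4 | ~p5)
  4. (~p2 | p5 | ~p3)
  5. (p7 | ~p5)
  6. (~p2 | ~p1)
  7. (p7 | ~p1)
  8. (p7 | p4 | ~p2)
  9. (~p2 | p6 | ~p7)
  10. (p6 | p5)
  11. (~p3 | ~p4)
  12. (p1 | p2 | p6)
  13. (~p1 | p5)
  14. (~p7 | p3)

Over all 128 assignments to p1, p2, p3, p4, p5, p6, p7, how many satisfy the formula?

3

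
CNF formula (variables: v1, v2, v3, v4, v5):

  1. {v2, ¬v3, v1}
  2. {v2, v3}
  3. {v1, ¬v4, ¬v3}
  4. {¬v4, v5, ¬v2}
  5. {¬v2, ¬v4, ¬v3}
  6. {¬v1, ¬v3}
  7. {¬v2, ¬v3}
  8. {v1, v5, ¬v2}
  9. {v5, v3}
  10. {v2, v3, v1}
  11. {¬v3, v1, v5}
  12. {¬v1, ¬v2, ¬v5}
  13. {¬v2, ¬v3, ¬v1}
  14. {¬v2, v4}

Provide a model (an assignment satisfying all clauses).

v1=False, v2=True, v3=False, v4=True, v5=True

Try v1 = False.
Try v2 = True.
  then v3 is forced to False.
  then v5 is forced to True.
  then v4 is forced to True.
Every clause has at least one true literal under this assignment.
Check each clause:
  1. {¬v3, v2, v1} — v2 is true.
  2. {v2, v3} — v2 is true.
  3. {v1, ¬v4, ¬v3} — ¬v3 is true.
  4. {¬v4, v5, ¬v2} — v5 is true.
  5. {¬v4, ¬v3, ¬v2} — ¬v3 is true.
  6. {¬v1, ¬v3} — ¬v3 is true.
  7. {¬v3, ¬v2} — ¬v3 is true.
  8. {v5, ¬v2, v1} — v5 is true.
  9. {v5, v3} — v5 is true.
  10. {v2, v3, v1} — v2 is true.
  11. {v1, v5, ¬v3} — ¬v3 is true.
  12. {¬v2, ¬v5, ¬v1} — ¬v1 is true.
  13. {¬v3, ¬v1, ¬v2} — ¬v3 is true.
  14. {¬v2, v4} — v4 is true.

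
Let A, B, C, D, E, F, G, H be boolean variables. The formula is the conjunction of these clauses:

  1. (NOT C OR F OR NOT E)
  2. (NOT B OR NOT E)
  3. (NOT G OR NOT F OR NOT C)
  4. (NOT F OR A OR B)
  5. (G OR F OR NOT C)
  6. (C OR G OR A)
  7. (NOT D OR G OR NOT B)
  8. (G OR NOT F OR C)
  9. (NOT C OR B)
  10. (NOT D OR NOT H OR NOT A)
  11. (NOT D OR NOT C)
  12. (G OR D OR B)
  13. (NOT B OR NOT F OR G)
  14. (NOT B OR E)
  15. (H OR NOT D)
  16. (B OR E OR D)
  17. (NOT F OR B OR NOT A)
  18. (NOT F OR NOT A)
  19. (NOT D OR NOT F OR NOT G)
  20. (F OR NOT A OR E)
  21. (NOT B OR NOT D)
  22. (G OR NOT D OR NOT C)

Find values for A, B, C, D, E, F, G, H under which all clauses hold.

A=F, B=F, C=F, D=F, E=T, F=F, G=T, H=T

Set A = False and propagate.
The remaining clauses are satisfied by B = False, C = False, D = False, E = True, F = False, G = True, H = True.
Every clause has at least one true literal under this assignment.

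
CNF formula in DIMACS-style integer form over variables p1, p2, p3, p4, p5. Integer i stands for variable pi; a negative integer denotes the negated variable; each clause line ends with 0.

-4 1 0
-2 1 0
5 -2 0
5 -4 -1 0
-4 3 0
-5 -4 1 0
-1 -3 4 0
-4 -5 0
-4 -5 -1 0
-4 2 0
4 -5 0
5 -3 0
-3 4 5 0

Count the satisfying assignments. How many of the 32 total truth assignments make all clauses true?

2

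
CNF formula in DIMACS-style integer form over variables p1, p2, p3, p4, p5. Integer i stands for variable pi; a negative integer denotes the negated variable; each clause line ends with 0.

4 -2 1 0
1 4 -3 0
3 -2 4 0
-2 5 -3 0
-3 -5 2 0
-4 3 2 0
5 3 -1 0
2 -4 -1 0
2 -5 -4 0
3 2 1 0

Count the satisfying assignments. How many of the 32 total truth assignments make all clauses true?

Case analysis on p2 and p3:
  p2=T, p3=T: remaining (p1,p4,p5) ∈ {(F,T,T); (T,F,T); (T,T,T)} — 3.
  p2=T, p3=F: remaining (p1,p4,p5) ∈ {(F,T,F); (F,T,T); (T,T,T)} — 3.
  p2=F, p3=T: remaining (p1,p4,p5) ∈ {(F,T,F); (T,F,F)} — 2.
  p2=F, p3=F: remaining (p1,p4,p5) ∈ {(T,F,T)} — 1.
Total: 3 + 3 + 2 + 1 = 9.

9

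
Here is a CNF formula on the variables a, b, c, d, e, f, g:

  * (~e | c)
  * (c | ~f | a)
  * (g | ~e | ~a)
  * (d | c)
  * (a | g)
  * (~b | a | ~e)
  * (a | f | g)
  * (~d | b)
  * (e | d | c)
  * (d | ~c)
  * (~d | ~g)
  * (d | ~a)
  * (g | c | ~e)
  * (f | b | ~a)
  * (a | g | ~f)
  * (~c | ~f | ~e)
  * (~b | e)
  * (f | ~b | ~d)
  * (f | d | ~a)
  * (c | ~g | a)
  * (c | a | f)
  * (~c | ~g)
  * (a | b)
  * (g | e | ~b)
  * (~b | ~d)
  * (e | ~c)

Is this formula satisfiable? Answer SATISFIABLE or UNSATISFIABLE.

a = True:
  propagation gives d=True, b=True; an empty clause results — contradiction.
a = False:
  propagation gives g=True, d=False, c=True; an empty clause results — contradiction.
Every branch closes, so no satisfying assignment exists.

UNSATISFIABLE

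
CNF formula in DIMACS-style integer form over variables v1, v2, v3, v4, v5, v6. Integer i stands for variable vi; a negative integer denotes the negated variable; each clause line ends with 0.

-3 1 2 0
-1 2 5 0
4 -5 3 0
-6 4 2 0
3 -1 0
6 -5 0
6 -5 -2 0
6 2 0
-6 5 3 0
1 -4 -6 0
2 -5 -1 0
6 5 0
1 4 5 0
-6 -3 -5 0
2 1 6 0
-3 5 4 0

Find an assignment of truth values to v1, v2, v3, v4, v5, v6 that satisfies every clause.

v1=1  v2=1  v3=1  v4=1  v5=0  v6=1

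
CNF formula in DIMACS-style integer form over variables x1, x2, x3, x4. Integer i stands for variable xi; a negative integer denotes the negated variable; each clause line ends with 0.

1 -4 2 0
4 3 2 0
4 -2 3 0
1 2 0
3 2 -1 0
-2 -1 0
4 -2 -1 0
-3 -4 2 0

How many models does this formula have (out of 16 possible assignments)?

The models are:
  x1=0 x2=1 x3=0 x4=1
  x1=0 x2=1 x3=1 x4=0
  x1=0 x2=1 x3=1 x4=1
  x1=1 x2=0 x3=1 x4=0
That's 4 in total.

4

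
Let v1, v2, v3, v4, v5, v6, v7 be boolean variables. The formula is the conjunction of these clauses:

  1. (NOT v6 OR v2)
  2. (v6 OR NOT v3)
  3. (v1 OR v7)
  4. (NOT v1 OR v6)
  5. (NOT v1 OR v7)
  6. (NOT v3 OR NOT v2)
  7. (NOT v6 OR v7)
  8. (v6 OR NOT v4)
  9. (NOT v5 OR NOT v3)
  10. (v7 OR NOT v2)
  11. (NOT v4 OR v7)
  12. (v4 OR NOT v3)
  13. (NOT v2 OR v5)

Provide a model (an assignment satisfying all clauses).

v1=True  v2=True  v3=False  v4=True  v5=True  v6=True  v7=True

v3 occurs only negated in the remaining clauses — set v3 = False.
Pure literal: v7 appears only positively; assign v7 = True.
Try v1 = True.
  then v6 is forced to True.
  then v2 is forced to True.
  then v5 is forced to True.
v4 is now unconstrained; take v4 = True.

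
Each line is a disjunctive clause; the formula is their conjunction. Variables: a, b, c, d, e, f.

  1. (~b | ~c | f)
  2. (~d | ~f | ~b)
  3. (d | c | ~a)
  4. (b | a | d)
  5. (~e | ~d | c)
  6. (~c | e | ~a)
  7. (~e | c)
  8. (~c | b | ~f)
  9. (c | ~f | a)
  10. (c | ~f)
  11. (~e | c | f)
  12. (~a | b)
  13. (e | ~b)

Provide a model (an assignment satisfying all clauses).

a=False, b=False, c=True, d=True, e=True, f=False

Check each clause:
  1. (~b | ~c | f) — ~b is true.
  2. (~b | ~f | ~d) — ~f is true.
  3. (c | ~a | d) — c is true.
  4. (a | b | d) — d is true.
  5. (c | ~e | ~d) — c is true.
  6. (~c | e | ~a) — e is true.
  7. (c | ~e) — c is true.
  8. (~f | b | ~c) — ~f is true.
  9. (c | a | ~f) — ~f is true.
  10. (~f | c) — ~f is true.
  11. (c | f | ~e) — c is true.
  12. (~a | b) — ~a is true.
  13. (e | ~b) — e is true.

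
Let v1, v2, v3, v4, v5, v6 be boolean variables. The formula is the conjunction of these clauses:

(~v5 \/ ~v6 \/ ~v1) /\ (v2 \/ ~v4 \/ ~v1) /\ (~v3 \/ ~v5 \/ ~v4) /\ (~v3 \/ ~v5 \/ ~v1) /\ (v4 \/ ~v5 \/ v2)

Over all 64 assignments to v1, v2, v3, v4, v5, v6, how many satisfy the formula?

Split on v5, then v1.
  v5=T, v1=T: remaining (v2,v3,v4,v6) ∈ {(T,F,F,F); (T,F,T,F)} — 2.
  v5=T, v1=F: v6 free; 4 ways for (v2,v3,v4) × 2^1 = 8.
  v5=F, v1=T: v3, v6 free; 3 ways for (v2,v4) × 2^2 = 12.
  v5=F, v1=F: v2, v3, v4, v6 free → 2^4 = 16.
Total: 2 + 8 + 12 + 16 = 38.

38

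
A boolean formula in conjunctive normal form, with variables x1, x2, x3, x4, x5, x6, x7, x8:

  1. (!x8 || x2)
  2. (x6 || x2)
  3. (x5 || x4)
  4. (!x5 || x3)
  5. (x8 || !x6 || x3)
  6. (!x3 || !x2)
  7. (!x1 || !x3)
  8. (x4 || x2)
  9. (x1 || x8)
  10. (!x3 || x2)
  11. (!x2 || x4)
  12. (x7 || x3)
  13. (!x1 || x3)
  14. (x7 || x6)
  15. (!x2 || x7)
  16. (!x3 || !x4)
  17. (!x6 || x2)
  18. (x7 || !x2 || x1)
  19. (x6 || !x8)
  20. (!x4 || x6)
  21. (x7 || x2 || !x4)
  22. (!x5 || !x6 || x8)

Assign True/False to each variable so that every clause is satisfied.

x1 = F, x2 = T, x3 = F, x4 = T, x5 = F, x6 = T, x7 = T, x8 = T

Check each clause:
  1. (!x8 || x2) — x2 is true.
  2. (x2 || x6) — x2 is true.
  3. (x5 || x4) — x4 is true.
  4. (x3 || !x5) — !x5 is true.
  5. (x3 || !x6 || x8) — x8 is true.
  6. (!x2 || !x3) — !x3 is true.
  7. (!x1 || !x3) — !x3 is true.
  8. (x4 || x2) — x2 is true.
  9. (x1 || x8) — x8 is true.
  10. (x2 || !x3) — x2 is true.
  11. (!x2 || x4) — x4 is true.
  12. (x7 || x3) — x7 is true.
  13. (!x1 || x3) — !x1 is true.
  14. (x7 || x6) — x6 is true.
  15. (x7 || !x2) — x7 is true.
  16. (!x3 || !x4) — !x3 is true.
  17. (x2 || !x6) — x2 is true.
  18. (!x2 || x1 || x7) — x7 is true.
  19. (!x8 || x6) — x6 is true.
  20. (x6 || !x4) — x6 is true.
  21. (x7 || !x4 || x2) — x2 is true.
  22. (!x5 || x8 || !x6) — x8 is true.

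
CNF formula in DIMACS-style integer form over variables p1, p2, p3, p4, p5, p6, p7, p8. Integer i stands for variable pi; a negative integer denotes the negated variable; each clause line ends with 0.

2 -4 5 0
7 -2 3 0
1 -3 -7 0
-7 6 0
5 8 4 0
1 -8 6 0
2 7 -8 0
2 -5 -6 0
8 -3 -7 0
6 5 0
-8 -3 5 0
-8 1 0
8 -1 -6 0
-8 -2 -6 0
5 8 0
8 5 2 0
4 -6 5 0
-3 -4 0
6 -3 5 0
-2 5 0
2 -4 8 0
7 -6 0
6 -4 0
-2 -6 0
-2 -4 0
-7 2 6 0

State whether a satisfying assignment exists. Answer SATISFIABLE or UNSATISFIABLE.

SATISFIABLE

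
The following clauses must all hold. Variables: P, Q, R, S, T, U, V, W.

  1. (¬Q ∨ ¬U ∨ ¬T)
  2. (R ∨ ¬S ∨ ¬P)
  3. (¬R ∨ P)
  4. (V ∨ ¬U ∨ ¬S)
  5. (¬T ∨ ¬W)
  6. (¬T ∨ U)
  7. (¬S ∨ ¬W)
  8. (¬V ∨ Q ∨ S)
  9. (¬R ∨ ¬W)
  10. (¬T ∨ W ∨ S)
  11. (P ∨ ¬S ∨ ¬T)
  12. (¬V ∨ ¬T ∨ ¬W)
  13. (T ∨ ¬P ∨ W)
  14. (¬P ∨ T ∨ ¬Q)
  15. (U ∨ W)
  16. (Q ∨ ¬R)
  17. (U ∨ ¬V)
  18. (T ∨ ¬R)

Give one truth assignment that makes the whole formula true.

Branch on P: take P = True.
The remaining clauses are satisfied by Q = False, R = False, S = False, T = False, U = True, V = False, W = True.
Every clause has at least one true literal under this assignment.

P = True, Q = False, R = False, S = False, T = False, U = True, V = False, W = True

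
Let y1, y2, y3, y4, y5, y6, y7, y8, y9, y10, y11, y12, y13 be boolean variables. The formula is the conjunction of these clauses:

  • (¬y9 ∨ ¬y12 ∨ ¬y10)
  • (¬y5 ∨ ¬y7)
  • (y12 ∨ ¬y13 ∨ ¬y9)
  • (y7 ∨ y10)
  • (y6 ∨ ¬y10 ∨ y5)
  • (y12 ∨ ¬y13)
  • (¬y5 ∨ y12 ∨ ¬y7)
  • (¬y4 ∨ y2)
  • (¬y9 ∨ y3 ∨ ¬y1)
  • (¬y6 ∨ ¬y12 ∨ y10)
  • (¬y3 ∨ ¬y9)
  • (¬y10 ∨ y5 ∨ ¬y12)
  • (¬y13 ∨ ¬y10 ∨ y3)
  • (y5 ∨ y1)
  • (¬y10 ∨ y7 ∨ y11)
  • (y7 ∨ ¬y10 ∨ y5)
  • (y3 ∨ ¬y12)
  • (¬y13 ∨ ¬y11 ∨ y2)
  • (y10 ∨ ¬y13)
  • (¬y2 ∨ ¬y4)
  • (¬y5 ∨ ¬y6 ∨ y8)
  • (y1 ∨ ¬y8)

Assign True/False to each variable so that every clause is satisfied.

y1=1, y2=0, y3=1, y4=0, y5=0, y6=0, y7=1, y8=1, y9=0, y10=0, y11=0, y12=0, y13=0

Check each clause:
  1. (¬y12 ∨ ¬y9 ∨ ¬y10) — ¬y12 is true.
  2. (¬y7 ∨ ¬y5) — ¬y5 is true.
  3. (¬y13 ∨ ¬y9 ∨ y12) — ¬y13 is true.
  4. (y7 ∨ y10) — y7 is true.
  5. (y5 ∨ ¬y10 ∨ y6) — ¬y10 is true.
  6. (¬y13 ∨ y12) — ¬y13 is true.
  7. (y12 ∨ ¬y5 ∨ ¬y7) — ¬y5 is true.
  8. (¬y4 ∨ y2) — ¬y4 is true.
  9. (y3 ∨ ¬y9 ∨ ¬y1) — y3 is true.
  10. (y10 ∨ ¬y12 ∨ ¬y6) — ¬y6 is true.
  11. (¬y9 ∨ ¬y3) — ¬y9 is true.
  12. (¬y12 ∨ y5 ∨ ¬y10) — ¬y12 is true.
  13. (¬y13 ∨ ¬y10 ∨ y3) — y3 is true.
  14. (y1 ∨ y5) — y1 is true.
  15. (¬y10 ∨ y11 ∨ y7) — ¬y10 is true.
  16. (y7 ∨ ¬y10 ∨ y5) — ¬y10 is true.
  17. (y3 ∨ ¬y12) — y3 is true.
  18. (¬y13 ∨ ¬y11 ∨ y2) — ¬y13 is true.
  19. (y10 ∨ ¬y13) — ¬y13 is true.
  20. (¬y4 ∨ ¬y2) — ¬y4 is true.
  21. (¬y6 ∨ ¬y5 ∨ y8) — y8 is true.
  22. (¬y8 ∨ y1) — y1 is true.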